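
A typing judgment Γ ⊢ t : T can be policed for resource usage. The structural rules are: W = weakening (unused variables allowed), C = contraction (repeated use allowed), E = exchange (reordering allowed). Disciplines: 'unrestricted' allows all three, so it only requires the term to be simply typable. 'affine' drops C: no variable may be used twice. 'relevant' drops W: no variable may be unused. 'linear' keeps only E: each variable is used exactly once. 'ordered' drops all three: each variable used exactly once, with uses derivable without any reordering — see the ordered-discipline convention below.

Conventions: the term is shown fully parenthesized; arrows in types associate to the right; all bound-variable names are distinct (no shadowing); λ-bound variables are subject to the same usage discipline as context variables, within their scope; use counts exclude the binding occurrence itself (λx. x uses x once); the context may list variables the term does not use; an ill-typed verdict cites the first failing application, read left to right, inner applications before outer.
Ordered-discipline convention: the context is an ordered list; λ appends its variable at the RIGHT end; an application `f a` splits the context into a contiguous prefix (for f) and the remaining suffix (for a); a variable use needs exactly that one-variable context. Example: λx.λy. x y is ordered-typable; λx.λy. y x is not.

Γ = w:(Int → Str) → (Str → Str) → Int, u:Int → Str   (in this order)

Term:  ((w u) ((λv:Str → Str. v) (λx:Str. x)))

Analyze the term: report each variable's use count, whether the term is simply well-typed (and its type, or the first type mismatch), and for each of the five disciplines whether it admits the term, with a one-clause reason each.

counts: w: 1×, u: 1×, v (bound): 1×, x (bound): 1×
left-to-right use order: w, u, v, x
typing: well-typed — term : Int
ordered: ✓, w, u, v, x: once each, no exchange needed
linear: ✓, exactly-once usage across w, u, v, x
affine: ✓, none of w, u, v, x used more than once
relevant: ✓, every one of w, u, v, x appears
unrestricted: ✓, simply typable at Int; W, C, E all held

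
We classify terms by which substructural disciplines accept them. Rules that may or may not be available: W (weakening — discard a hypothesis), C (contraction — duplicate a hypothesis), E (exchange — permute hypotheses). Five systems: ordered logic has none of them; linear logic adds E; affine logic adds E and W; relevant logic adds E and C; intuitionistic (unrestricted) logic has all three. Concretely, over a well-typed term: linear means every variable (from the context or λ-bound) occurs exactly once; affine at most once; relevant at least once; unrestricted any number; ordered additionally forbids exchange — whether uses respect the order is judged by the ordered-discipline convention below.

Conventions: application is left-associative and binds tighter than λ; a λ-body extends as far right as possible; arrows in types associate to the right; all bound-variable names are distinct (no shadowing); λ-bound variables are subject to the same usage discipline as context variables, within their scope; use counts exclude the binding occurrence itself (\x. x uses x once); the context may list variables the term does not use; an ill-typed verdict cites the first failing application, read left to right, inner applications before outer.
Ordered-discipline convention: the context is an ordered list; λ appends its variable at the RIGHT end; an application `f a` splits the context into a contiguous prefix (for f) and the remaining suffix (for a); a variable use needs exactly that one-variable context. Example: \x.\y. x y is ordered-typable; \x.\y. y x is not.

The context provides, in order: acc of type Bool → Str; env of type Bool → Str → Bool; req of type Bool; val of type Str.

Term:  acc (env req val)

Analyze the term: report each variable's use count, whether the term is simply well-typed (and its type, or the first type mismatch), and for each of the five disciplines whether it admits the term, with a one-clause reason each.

use counts: acc=1; env=1; req=1; val=1
uses in reading order: acc, env, req, val
typing: well-typed at Str
ordered: ✓, acc, env, req, val once each; derivable with no W/C/E
linear: ✓, single use per variable (acc, env, req, val)
affine: ✓, acc, env, req, val: no repeats, contraction unneeded
relevant: ✓, acc, env, req, val: all used, weakening unneeded
unrestricted: ✓, well-typed at Str; no restrictions here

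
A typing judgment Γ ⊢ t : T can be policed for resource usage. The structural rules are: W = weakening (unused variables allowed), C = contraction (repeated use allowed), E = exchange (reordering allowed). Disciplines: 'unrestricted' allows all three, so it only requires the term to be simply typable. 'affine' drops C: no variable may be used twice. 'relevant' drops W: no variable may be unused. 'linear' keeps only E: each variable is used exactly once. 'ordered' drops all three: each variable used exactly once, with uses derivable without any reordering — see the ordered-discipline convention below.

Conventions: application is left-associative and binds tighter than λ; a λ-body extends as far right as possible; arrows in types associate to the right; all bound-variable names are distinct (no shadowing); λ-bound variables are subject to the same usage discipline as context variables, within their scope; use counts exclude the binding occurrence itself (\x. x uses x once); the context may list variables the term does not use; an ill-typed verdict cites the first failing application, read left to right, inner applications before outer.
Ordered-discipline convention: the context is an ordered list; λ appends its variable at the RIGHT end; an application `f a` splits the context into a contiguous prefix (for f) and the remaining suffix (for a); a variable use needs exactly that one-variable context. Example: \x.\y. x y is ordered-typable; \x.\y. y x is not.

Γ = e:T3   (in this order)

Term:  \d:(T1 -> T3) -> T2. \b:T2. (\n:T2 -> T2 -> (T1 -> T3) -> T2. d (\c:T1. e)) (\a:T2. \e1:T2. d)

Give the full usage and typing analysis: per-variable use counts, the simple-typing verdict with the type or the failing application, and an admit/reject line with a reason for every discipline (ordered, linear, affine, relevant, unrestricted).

variable uses: e ×1; d [bound] ×2; b [bound] ×0; n [bound] ×0; c [bound] ×0; a [bound] ×0; e1 [bound] ×0
uses in reading order: d, e, d
typing: ✓ — ((T1 -> T3) -> T2) -> T2 -> T2
ordered ✗ (repeated use of d ×2; unused: b, n, c, a, e1 — weakening required)
linear ✗ (repeated use of d ×2; unused: b, n, c, a, e1 — weakening required)
affine ✗ (repeated use of d ×2)
relevant ✗ (unused: b, n, c, a, e1 — weakening required)
unrestricted ✓ (simply typable at ((T1 -> T3) -> T2) -> T2 -> T2; W, C, E all held)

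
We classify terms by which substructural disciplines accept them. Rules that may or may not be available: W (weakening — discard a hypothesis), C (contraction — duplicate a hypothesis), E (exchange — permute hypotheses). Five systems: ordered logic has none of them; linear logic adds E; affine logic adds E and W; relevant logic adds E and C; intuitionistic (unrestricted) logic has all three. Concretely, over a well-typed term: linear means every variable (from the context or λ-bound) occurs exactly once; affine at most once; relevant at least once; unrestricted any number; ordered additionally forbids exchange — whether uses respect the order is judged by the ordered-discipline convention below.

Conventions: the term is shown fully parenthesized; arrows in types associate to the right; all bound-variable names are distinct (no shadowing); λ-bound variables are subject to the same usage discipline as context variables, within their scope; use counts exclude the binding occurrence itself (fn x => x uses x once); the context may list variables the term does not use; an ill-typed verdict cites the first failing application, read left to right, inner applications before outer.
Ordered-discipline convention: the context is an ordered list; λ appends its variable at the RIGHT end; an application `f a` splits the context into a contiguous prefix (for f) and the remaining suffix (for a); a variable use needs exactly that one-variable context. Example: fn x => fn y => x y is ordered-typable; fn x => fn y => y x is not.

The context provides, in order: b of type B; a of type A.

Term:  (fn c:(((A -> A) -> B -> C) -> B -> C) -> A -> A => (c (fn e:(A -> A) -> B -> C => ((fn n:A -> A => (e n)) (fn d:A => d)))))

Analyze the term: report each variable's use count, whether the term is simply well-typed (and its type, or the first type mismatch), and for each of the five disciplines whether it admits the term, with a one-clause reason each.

usage: b=0; a=0; c (bound)=1; e (bound)=1; n (bound)=1; d (bound)=1
use order (left to right): c, e, n, d
typing: well-typed — term : ((((A -> A) -> B -> C) -> B -> C) -> A -> A) -> A -> A
ordered: ✗, b, a left unused
linear: ✗, b, a left unused
affine: ✓, b, a, c, e, n, d: no repeats, contraction unneeded
relevant: ✗, b, a left unused
unrestricted: ✓, well-typed at ((((A -> A) -> B -> C) -> B -> C) -> A -> A) -> A -> A; no restrictions here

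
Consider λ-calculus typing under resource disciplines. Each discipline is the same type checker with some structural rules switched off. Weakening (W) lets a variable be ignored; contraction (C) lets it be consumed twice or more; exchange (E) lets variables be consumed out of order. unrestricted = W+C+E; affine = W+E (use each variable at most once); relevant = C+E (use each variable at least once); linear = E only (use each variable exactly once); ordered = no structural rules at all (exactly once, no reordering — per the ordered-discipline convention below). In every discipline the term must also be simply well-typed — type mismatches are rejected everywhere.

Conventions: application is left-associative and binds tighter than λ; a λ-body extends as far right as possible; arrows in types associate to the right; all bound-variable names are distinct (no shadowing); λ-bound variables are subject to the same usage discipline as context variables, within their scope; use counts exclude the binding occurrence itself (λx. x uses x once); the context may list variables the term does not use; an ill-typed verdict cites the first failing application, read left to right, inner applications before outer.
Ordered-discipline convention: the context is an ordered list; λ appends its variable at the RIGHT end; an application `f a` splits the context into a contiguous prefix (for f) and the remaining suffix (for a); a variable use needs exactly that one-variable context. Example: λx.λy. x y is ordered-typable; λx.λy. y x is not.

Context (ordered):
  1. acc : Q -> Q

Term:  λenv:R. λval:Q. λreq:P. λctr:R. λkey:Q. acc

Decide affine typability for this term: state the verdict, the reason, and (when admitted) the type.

yes — acc, env, val, req, ctr, key: no repeats, contraction unneeded; term : R -> Q -> P -> R -> Q -> Q -> Q
variable uses: acc: 1, env (λ-bound): 0, val (λ-bound): 0, req (λ-bound): 0, ctr (λ-bound): 0, key (λ-bound): 0
use order (left to right): acc
typing: the term checks, with type R -> Q -> P -> R -> Q -> Q -> Q
summary: ordered ✗; linear ✗; affine ✓; relevant ✗; unrestricted ✓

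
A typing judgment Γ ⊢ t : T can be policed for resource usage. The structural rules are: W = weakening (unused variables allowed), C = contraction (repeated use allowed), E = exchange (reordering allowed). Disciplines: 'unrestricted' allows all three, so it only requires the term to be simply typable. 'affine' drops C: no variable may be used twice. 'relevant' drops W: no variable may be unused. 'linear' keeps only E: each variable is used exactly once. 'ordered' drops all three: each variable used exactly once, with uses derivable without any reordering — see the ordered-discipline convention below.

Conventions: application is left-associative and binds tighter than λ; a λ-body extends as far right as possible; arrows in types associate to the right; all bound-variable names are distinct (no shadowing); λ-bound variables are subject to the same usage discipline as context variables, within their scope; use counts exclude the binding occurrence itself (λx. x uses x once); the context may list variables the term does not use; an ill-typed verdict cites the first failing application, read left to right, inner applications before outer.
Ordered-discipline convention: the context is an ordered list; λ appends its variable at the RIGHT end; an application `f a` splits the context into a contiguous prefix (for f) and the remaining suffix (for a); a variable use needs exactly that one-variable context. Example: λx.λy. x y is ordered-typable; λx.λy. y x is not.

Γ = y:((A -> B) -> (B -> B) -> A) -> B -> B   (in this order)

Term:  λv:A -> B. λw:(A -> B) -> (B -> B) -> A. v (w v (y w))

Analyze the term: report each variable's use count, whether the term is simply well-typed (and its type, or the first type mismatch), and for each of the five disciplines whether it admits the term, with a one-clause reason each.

variable uses: y=1; v [bound]=2; w [bound]=2
uses in reading order: v, w, v, y, w
typing: well-typed — term : (A -> B) -> ((A -> B) -> (B -> B) -> A) -> B
ordered ✗ (repeated use of v ×2, w ×2)
linear ✗ (repeated use of v ×2, w ×2)
affine ✗ (repeated use of v ×2, w ×2)
relevant ✓ (y, v, w: all used, weakening unneeded)
unrestricted ✓ (well-typed at (A -> B) -> ((A -> B) -> (B -> B) -> A) -> B; no restrictions here)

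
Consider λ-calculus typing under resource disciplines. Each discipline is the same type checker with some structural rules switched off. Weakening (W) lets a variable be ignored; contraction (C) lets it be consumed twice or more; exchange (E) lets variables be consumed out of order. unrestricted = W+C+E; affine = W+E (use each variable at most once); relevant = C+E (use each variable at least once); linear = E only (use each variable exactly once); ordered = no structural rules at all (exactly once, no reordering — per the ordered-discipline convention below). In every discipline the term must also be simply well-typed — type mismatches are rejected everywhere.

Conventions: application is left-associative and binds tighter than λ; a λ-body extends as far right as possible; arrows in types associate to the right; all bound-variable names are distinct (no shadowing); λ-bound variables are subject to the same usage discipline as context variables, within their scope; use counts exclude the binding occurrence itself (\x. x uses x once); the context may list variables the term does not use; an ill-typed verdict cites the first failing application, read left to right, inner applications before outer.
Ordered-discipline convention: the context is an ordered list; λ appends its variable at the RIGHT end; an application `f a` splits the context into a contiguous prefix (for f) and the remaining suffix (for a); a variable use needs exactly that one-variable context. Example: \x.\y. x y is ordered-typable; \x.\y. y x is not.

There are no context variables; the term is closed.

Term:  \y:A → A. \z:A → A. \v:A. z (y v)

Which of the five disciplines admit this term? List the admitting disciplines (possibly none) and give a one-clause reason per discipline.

accepted by: linear, affine, relevant, unrestricted
counts: y (bound) ×1; z (bound) ×1; v (bound) ×1
uses in reading order: z, y, v
typing: the term checks, with type (A → A) → (A → A) → A → A
ordered: ✗ — no ordered split (uses run z, y, v)
linear: ✓ — single use per variable (y, z, v)
affine: ✓ — at most one use each (y, z, v)
relevant: ✓ — every one of y, z, v appears
unrestricted: ✓ — type-checks ((A → A) → (A → A) → A → A) and nothing is barred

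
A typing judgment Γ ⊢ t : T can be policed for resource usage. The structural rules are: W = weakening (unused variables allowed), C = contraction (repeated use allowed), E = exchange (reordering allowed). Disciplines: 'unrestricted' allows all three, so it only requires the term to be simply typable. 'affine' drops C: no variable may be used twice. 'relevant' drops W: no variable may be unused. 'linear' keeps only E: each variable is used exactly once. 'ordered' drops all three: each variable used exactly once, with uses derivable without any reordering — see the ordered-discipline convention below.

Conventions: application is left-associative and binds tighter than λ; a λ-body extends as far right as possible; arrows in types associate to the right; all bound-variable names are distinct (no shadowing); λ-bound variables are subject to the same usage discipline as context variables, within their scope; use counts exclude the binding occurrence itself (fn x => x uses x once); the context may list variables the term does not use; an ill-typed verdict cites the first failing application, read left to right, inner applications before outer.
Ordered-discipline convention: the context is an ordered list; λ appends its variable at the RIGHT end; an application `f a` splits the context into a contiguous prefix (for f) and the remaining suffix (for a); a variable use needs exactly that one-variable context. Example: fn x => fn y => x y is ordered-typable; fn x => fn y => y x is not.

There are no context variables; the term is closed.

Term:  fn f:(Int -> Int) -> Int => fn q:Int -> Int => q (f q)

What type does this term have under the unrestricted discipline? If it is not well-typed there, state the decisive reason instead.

term : ((Int -> Int) -> Int) -> (Int -> Int) -> Int
variable uses: f (λ-bound): 1, q (λ-bound): 2
order of uses: q, f, q
typing: the term checks, with type ((Int -> Int) -> Int) -> (Int -> Int) -> Int
across the five disciplines: ordered ✗ · linear ✗ · affine ✗ · relevant ✓ · unrestricted ✓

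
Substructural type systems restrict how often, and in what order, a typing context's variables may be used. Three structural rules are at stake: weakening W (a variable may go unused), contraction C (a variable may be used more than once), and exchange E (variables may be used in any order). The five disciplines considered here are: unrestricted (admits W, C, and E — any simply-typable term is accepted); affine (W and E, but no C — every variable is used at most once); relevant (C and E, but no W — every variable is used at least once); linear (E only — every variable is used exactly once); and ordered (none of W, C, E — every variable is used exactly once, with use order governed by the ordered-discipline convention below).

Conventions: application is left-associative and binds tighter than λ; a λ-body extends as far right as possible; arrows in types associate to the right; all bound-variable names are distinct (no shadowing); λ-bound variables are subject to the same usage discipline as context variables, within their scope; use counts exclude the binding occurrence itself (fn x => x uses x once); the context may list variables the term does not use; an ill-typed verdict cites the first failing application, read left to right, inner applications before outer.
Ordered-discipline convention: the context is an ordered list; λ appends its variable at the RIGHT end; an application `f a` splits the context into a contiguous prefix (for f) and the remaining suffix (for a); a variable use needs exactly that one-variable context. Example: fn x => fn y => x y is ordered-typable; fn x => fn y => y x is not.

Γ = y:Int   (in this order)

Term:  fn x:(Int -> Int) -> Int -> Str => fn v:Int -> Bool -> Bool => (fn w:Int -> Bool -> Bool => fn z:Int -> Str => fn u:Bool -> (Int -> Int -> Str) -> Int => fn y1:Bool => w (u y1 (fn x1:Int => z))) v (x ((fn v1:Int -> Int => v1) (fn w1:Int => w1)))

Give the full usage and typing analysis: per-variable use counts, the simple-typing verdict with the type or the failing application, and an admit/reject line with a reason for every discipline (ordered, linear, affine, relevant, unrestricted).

usage: y=0, x (bound)=1, v (bound)=1, w (bound)=1, z (bound)=1, u (bound)=1, y1 (bound)=1, x1 (bound)=0, v1 (bound)=1, w1 (bound)=1
uses in reading order: w, u, y1, z, v, x, v1, w1
typing: ✓ — ((Int -> Int) -> Int -> Str) -> (Int -> Bool -> Bool) -> (Bool -> (Int -> Int -> Str) -> Int) -> Bool -> Bool -> Bool
ordered: ✗, y, x1 left unused
linear: ✗, y, x1 left unused
affine: ✓, at most one use each (y, x, v, w, z, u, y1, x1, v1, w1)
relevant: ✗, y, x1 left unused
unrestricted: ✓, typability at ((Int -> Int) -> Int -> Str) -> (Int -> Bool -> Bool) -> (Bool -> (Int -> Int -> Str) -> Int) -> Bool -> Bool -> Bool is all that's needed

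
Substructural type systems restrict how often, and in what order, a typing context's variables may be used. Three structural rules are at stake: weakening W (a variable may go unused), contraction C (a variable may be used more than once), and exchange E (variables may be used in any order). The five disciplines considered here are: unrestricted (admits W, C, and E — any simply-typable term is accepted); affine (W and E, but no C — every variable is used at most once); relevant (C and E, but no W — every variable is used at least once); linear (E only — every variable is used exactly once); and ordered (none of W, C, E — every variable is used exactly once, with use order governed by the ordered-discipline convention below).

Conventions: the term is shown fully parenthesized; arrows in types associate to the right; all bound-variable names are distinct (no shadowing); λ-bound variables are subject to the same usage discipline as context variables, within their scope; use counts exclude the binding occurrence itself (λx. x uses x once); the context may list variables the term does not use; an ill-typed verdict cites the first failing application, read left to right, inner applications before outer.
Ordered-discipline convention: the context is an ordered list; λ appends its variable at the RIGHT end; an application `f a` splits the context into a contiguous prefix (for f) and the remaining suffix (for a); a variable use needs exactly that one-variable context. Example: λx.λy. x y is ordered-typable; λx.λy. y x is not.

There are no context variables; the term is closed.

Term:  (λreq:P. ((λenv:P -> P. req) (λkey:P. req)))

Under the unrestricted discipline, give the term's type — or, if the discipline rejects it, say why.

term : P -> P
counts: req (λ-bound) ×2, env (λ-bound) ×0, key (λ-bound) ×0
order of uses: req, req
typing: ✓ — P -> P
all disciplines: ordered ✗, linear ✗, affine ✗, relevant ✗, unrestricted ✓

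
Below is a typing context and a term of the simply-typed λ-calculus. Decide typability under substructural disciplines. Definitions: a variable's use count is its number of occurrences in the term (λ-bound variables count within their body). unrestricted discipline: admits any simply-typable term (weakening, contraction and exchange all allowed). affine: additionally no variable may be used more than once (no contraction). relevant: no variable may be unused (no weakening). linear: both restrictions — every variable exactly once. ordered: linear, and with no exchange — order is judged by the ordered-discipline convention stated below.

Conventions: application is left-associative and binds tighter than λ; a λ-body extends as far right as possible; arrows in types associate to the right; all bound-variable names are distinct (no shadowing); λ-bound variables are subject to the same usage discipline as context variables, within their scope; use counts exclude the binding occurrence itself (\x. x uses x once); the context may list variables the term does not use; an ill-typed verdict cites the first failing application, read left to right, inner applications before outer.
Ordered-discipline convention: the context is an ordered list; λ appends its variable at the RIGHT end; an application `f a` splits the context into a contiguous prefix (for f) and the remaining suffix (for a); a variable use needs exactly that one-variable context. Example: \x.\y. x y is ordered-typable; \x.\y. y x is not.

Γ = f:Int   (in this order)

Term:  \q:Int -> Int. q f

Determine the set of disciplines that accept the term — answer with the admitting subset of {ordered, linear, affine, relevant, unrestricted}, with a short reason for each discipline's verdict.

accepted by: linear, affine, relevant, unrestricted
variable uses: f=1, q (λ-bound)=1
order of uses: q, f
typing: well-typed — term : (Int -> Int) -> Int
ordered: ✗ — no contiguous prefix/suffix split fits q, f
linear: ✓ — each of f, q used exactly once
affine: ✓ — no duplicate uses among f, q
relevant: ✓ — none of f, q goes unused
unrestricted: ✓ — typability at (Int -> Int) -> Int is all that's needed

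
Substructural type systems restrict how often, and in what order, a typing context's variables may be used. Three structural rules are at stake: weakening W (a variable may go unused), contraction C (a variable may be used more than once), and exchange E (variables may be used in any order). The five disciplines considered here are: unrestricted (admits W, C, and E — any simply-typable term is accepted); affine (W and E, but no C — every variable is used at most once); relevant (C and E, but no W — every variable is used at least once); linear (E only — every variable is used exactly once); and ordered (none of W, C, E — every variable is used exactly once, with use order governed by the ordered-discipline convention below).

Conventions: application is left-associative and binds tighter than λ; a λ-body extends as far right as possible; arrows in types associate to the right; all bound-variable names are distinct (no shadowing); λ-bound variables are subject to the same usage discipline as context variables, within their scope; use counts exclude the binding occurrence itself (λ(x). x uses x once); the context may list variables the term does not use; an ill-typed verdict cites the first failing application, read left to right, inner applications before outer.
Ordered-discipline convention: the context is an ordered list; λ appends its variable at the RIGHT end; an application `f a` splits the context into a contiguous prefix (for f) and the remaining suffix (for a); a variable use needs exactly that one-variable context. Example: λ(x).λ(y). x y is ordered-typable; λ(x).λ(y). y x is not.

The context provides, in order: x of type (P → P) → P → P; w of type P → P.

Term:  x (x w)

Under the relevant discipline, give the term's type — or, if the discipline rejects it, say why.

term : P → P
use counts: x: 2×; w: 1×
left-to-right use order: x, x, w
typing: well-typed at P → P
per-discipline verdicts: ordered ✗; linear ✗; affine ✗; relevant ✓; unrestricted ✓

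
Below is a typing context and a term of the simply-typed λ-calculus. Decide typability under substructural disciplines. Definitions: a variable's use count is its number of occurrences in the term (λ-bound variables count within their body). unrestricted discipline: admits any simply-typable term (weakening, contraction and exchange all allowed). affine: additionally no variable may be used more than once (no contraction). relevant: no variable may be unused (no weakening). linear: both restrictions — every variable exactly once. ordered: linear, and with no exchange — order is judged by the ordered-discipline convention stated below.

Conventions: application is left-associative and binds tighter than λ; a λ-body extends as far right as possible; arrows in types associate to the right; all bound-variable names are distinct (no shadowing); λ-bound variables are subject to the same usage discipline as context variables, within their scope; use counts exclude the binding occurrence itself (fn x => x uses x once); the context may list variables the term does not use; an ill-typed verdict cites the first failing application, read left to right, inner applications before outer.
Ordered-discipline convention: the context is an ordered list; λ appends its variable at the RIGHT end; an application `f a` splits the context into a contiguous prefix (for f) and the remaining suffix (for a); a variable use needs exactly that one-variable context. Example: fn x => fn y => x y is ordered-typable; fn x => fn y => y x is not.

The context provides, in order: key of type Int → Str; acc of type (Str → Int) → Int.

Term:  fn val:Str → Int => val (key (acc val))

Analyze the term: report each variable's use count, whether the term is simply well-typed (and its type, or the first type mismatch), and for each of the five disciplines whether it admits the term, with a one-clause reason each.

use counts: key=1, acc=1, val (bound)=2
left-to-right use order: val, key, acc, val
typing: well-typed — term : (Str → Int) → Int
ordered: ✗ — repeated use of val ×2
linear: ✗ — repeated use of val ×2
affine: ✗ — repeated use of val ×2
relevant: ✓ — every one of key, acc, val appears
unrestricted: ✓ — type-checks ((Str → Int) → Int) and nothing is barred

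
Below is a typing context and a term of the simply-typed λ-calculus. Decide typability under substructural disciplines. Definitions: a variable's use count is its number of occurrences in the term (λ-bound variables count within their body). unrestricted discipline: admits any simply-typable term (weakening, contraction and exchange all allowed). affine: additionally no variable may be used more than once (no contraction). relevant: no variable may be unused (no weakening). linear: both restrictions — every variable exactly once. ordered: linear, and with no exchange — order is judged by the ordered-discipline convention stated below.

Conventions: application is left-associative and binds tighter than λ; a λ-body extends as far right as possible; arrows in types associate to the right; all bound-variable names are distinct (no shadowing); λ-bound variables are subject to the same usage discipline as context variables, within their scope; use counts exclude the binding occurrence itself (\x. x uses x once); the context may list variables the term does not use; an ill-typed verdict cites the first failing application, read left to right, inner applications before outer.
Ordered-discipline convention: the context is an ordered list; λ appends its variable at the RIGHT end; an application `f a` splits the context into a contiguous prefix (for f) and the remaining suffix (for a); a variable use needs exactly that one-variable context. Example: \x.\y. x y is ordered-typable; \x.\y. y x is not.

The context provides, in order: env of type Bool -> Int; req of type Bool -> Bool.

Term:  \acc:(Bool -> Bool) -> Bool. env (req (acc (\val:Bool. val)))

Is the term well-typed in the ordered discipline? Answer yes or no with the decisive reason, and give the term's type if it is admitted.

yes — env, req, acc, val once each; derivable with no W/C/E; term : ((Bool -> Bool) -> Bool) -> Int
variable uses: env: 1×; req: 1×; acc (bound): 1×; val (bound): 1×
uses in reading order: env, req, acc, val
typing: well-typed at ((Bool -> Bool) -> Bool) -> Int
per-discipline verdicts: ordered ✓, linear ✓, affine ✓, relevant ✓, unrestricted ✓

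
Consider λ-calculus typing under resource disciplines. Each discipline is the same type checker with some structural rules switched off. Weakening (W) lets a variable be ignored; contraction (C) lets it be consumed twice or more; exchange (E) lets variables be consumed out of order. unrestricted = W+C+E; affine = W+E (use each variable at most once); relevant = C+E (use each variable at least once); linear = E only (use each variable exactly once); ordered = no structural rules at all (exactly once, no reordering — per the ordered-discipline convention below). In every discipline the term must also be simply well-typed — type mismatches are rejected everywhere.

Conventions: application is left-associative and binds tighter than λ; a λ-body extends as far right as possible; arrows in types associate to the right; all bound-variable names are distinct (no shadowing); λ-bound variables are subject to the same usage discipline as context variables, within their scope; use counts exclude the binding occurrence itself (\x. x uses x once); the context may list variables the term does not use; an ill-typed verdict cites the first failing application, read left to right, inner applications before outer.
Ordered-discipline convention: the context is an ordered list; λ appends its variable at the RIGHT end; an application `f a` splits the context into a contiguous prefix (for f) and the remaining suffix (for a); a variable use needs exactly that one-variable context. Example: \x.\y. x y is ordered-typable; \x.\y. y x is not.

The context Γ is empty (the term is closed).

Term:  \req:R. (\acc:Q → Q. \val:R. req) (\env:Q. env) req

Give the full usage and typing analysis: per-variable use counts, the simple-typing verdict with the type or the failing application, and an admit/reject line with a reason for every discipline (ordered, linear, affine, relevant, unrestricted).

counts: req (λ-bound)=2, acc (λ-bound)=0, val (λ-bound)=0, env (λ-bound)=1
left-to-right use order: req, env, req
typing: well-typed — term : R → R
ordered ✗ (repeated use of req ×2; acc, val never used (weakening))
linear ✗ (repeated use of req ×2; acc, val never used (weakening))
affine ✗ (repeated use of req ×2)
relevant ✗ (acc, val never used (weakening))
unrestricted ✓ (typability at R → R is all that's needed)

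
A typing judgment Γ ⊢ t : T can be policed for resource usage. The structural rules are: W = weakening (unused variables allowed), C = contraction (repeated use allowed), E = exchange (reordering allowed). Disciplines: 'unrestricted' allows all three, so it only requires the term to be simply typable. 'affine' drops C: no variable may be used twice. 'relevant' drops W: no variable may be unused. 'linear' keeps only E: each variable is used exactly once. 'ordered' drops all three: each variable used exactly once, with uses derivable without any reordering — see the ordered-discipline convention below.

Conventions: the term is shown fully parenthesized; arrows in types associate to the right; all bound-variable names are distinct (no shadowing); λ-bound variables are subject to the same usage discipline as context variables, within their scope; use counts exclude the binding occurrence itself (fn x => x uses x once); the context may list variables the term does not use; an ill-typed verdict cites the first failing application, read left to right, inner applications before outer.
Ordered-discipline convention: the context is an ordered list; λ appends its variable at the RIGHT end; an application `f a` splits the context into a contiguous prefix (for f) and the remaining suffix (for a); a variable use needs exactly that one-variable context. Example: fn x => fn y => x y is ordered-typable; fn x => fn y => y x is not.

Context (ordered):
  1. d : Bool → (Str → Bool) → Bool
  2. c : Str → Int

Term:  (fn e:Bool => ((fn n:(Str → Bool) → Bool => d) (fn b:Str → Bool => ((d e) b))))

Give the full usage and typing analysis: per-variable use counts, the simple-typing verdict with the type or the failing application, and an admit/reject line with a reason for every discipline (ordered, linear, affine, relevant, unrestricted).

use counts: d: 2, c: 0, e [bound]: 1, n [bound]: 0, b [bound]: 1
order of uses: d, d, e, b
typing: well-typed at Bool → Bool → (Str → Bool) → Bool
ordered ✗ (uses contraction: d ×2; c, n left unused)
linear ✗ (uses contraction: d ×2; c, n left unused)
affine ✗ (uses contraction: d ×2)
relevant ✗ (c, n left unused)
unrestricted ✓ (simply typable at Bool → Bool → (Str → Bool) → Bool; W, C, E all held)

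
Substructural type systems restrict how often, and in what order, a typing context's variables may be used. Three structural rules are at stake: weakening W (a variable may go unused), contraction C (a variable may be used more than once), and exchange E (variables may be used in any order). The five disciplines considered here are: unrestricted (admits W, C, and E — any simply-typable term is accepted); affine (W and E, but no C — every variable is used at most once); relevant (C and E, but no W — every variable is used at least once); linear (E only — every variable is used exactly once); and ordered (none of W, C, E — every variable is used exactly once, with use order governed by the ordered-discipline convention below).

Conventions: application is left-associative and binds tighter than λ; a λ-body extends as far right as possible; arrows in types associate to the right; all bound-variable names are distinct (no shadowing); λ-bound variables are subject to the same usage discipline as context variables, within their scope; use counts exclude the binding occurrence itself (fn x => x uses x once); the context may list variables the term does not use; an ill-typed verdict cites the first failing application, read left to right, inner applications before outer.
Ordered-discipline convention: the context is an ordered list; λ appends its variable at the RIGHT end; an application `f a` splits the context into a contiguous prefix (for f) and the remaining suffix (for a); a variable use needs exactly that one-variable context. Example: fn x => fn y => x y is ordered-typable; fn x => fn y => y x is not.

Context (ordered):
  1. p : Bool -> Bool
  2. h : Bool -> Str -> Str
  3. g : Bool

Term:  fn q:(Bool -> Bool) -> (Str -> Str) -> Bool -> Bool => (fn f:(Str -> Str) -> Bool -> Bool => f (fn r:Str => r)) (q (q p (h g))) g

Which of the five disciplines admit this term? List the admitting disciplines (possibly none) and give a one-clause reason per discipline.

admitted in: relevant, unrestricted
usage: p ×1, h ×1, g ×2, q [bound] ×2, f [bound] ×1, r [bound] ×1
uses in reading order: f, r, q, q, p, h, g, g
typing: the term checks, with type ((Bool -> Bool) -> (Str -> Str) -> Bool -> Bool) -> Bool
ordered: ✗ — g ×2, q ×2 used more than once (contraction)
linear: ✗ — g ×2, q ×2 used more than once (contraction)
affine: ✗ — g ×2, q ×2 used more than once (contraction)
relevant: ✓ — none of p, h, g, q, f, r goes unused
unrestricted: ✓ — well-typed at ((Bool -> Bool) -> (Str -> Str) -> Bool -> Bool) -> Bool; no restrictions here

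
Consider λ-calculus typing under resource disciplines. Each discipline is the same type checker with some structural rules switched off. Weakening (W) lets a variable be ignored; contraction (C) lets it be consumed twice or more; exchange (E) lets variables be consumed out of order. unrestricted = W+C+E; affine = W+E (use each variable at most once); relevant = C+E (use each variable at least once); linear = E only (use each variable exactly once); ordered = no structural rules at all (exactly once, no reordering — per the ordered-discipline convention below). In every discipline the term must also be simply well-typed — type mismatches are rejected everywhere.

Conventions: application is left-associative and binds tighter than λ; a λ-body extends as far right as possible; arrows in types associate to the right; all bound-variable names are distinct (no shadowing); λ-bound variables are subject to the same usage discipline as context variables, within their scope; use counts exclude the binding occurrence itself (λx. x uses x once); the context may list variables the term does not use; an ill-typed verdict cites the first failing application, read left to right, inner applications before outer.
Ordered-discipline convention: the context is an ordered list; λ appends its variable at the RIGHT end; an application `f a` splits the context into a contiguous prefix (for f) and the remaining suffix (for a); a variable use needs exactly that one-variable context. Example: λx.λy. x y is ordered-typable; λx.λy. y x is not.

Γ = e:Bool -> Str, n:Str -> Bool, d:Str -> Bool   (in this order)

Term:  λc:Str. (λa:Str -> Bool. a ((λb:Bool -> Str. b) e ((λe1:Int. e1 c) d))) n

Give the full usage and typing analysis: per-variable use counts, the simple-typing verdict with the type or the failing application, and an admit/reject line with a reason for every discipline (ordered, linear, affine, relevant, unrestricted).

counts: e ×1; n ×1; d ×1; c [bound] ×1; a [bound] ×1; b [bound] ×1; e1 [bound] ×1
left-to-right use order: a, b, e, e1, c, d, n
typing: ill-typed: can't apply a value of type Int
ordered ✗ (not simply typable)
linear ✗ (fails simple typing)
affine ✗ (a type mismatch blocks all five)
relevant ✗ (the type mismatch rejects it)
unrestricted ✗ (not simply typable)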